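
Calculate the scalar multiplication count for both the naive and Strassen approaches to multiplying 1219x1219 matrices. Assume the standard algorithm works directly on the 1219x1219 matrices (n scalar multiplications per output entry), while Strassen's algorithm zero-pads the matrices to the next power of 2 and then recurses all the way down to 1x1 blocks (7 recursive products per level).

Matrix multiplication for 1219x1219 matrices:

Strassen's algorithm requires power-of-2 dimensions. Pad 1219x1219 to 2048x2048 (next power of 2).

Standard algorithm: 1219^3 = 1811386459 multiplications
Strassen's algorithm: 7^(log2(2048)) = 7^11 = 1977326743 multiplications
Difference: 1811386459 - 1977326743 = -165940284 (Strassen uses MORE here due to padding overhead — for small or just-over-power-of-2 n, padding can outweigh the per-level savings)

Standard: 1811386459 multiplications (1219^3). Strassen: 1977326743 multiplications (7^11, after padding to 2048x2048). Strassen reduces 8 recursive multiplications to 7 at each level.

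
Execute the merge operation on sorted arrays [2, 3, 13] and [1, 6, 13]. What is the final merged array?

Merging process:

Compare 2 vs 1: take 1 from right. Merged: [1]
Compare 2 vs 6: take 2 from left. Merged: [1, 2]
Compare 3 vs 6: take 3 from left. Merged: [1, 2, 3]
Compare 13 vs 6: take 6 from right. Merged: [1, 2, 3, 6]
Compare 13 vs 13: take 13 from left. Merged: [1, 2, 3, 6, 13]
Append remaining from right: [13]. Merged: [1, 2, 3, 6, 13, 13]

Final merged array: [1, 2, 3, 6, 13, 13]
Total comparisons: 5

The merged array is [1, 2, 3, 6, 13, 13], requiring 5 comparisons. The merge step runs in O(n) time where n is the total number of elements.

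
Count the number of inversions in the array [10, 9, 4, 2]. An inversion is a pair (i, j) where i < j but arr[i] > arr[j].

Finding inversions in [10, 9, 4, 2]:

(0, 1): arr[0]=10 > arr[1]=9
(0, 2): arr[0]=10 > arr[2]=4
(0, 3): arr[0]=10 > arr[3]=2
(1, 2): arr[1]=9 > arr[2]=4
(1, 3): arr[1]=9 > arr[3]=2
(2, 3): arr[2]=4 > arr[3]=2

Total inversions: 6

The array has 6 inversion(s): (0,1), (0,2), (0,3), (1,2), (1,3), (2,3). Each pair (i,j) satisfies i < j and arr[i] > arr[j].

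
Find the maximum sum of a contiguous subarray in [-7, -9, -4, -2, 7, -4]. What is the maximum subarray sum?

Using Kadane's algorithm on [-7, -9, -4, -2, 7, -4]:

Scanning through the array:
Position 1 (value -9): max_ending_here = -9, max_so_far = -7
Position 2 (value -4): max_ending_here = -4, max_so_far = -4
Position 3 (value -2): max_ending_here = -2, max_so_far = -2
Position 4 (value 7): max_ending_here = 7, max_so_far = 7
Position 5 (value -4): max_ending_here = 3, max_so_far = 7

Maximum subarray: [7]
Maximum sum: 7

The maximum subarray is [7] with sum 7. This subarray runs from index 4 to index 4.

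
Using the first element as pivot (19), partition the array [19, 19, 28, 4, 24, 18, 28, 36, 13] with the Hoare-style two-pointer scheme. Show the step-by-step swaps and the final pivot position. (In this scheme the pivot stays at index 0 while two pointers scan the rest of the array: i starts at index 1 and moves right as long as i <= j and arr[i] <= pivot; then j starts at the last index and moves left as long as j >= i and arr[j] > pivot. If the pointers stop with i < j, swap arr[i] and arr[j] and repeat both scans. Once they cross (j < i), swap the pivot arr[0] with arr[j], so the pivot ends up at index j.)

Hoare-style two-pointer partition with pivot = 19:

Initial array: [19, 19, 28, 4, 24, 18, 28, 36, 13]

Pointers start at i = 1, j = 8.
i stops at index 2 (arr[2]=28 > 19), j stops at index 8 (arr[8]=13 <= 19): swap arr[2] and arr[8], array becomes [19, 19, 13, 4, 24, 18, 28, 36, 28]
i stops at index 4 (arr[4]=24 > 19), j stops at index 5 (arr[5]=18 <= 19): swap arr[4] and arr[5], array becomes [19, 19, 13, 4, 18, 24, 28, 36, 28]
i ends at 5, j ends at 4: the pointers have crossed (j < i), so scanning stops.

Swap pivot arr[0] with arr[4] to place pivot at position 4: [18, 19, 13, 4, 19, 24, 28, 36, 28]
Pivot position: 4

After partitioning with pivot 19, the array becomes [18, 19, 13, 4, 19, 24, 28, 36, 28]. The pivot is placed at index 4. All elements to the left of the pivot are <= 19, and all elements to the right are > 19.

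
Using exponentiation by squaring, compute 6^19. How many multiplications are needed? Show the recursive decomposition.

Computing 6^19 by squaring (build up from 6^1; each line after the first costs one multiplication):

6^1 = 6
6^2 = (6^1)^2 = 6^2 = 36
6^4 = (6^2)^2 = 36^2 = 1296
6^8 = (6^4)^2 = 1296^2 = 1679616
6^9 = 6 * 6^8 = 6 * 1679616 = 10077696
6^18 = (6^9)^2 = 10077696^2 = 101559956668416
6^19 = 6 * 6^18 = 6 * 101559956668416 = 609359740010496

Result: 609359740010496
Multiplications needed: 6 (6 lines after 6^1)

6^19 = 609359740010496. Using exponentiation by squaring, this requires 6 multiplications. The key idea: if the exponent is even, square the half-power; if odd, multiply by the base once.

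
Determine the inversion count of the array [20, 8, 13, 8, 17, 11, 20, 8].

Finding inversions in [20, 8, 13, 8, 17, 11, 20, 8]:

(0, 1): arr[0]=20 > arr[1]=8
(0, 2): arr[0]=20 > arr[2]=13
(0, 3): arr[0]=20 > arr[3]=8
(0, 4): arr[0]=20 > arr[4]=17
(0, 5): arr[0]=20 > arr[5]=11
(0, 7): arr[0]=20 > arr[7]=8
(2, 3): arr[2]=13 > arr[3]=8
(2, 5): arr[2]=13 > arr[5]=11
(2, 7): arr[2]=13 > arr[7]=8
(4, 5): arr[4]=17 > arr[5]=11
(4, 7): arr[4]=17 > arr[7]=8
(5, 7): arr[5]=11 > arr[7]=8
(6, 7): arr[6]=20 > arr[7]=8

Total inversions: 13

The array has 13 inversion(s): (0,1), (0,2), (0,3), (0,4), (0,5), (0,7), (2,3), (2,5), (2,7), (4,5), (4,7), (5,7), (6,7). Each pair (i,j) satisfies i < j and arr[i] > arr[j].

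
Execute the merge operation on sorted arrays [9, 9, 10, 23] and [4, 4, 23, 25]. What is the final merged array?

Merging process:

Compare 9 vs 4: take 4 from right. Merged: [4]
Compare 9 vs 4: take 4 from right. Merged: [4, 4]
Compare 9 vs 23: take 9 from left. Merged: [4, 4, 9]
Compare 9 vs 23: take 9 from left. Merged: [4, 4, 9, 9]
Compare 10 vs 23: take 10 from left. Merged: [4, 4, 9, 9, 10]
Compare 23 vs 23: take 23 from left. Merged: [4, 4, 9, 9, 10, 23]
Append remaining from right: [23, 25]. Merged: [4, 4, 9, 9, 10, 23, 23, 25]

Final merged array: [4, 4, 9, 9, 10, 23, 23, 25]
Total comparisons: 6

The merged array is [4, 4, 9, 9, 10, 23, 23, 25], requiring 6 comparisons. The merge step runs in O(n) time where n is the total number of elements.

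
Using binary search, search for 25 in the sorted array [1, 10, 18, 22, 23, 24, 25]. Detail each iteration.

Binary search for 25 in [1, 10, 18, 22, 23, 24, 25]:

lo=0, hi=6, mid=3, arr[mid]=22 -> 22 < 25, search right half
lo=4, hi=6, mid=5, arr[mid]=24 -> 24 < 25, search right half
lo=6, hi=6, mid=6, arr[mid]=25 -> Found target at index 6!

Binary search finds 25 at index 6 after 3 comparisons. The search repeatedly halves the search space by comparing with the middle element.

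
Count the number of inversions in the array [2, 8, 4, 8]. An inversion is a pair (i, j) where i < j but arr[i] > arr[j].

Finding inversions in [2, 8, 4, 8]:

(1, 2): arr[1]=8 > arr[2]=4

Total inversions: 1

The array has 1 inversion(s): (1,2). Each pair (i,j) satisfies i < j and arr[i] > arr[j].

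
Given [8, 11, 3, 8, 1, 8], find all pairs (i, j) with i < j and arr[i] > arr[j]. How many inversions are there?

Finding inversions in [8, 11, 3, 8, 1, 8]:

(0, 2): arr[0]=8 > arr[2]=3
(0, 4): arr[0]=8 > arr[4]=1
(1, 2): arr[1]=11 > arr[2]=3
(1, 3): arr[1]=11 > arr[3]=8
(1, 4): arr[1]=11 > arr[4]=1
(1, 5): arr[1]=11 > arr[5]=8
(2, 4): arr[2]=3 > arr[4]=1
(3, 4): arr[3]=8 > arr[4]=1

Total inversions: 8

The array has 8 inversion(s): (0,2), (0,4), (1,2), (1,3), (1,4), (1,5), (2,4), (3,4). Each pair (i,j) satisfies i < j and arr[i] > arr[j].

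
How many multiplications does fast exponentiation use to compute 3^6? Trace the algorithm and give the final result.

Computing 3^6 by squaring (build up from 3^1; each line after the first costs one multiplication):

3^1 = 3
3^2 = (3^1)^2 = 3^2 = 9
3^3 = 3 * 3^2 = 3 * 9 = 27
3^6 = (3^3)^2 = 27^2 = 729

Result: 729
Multiplications needed: 3 (3 lines after 3^1)

3^6 = 729. Using exponentiation by squaring, this requires 3 multiplications. The key idea: if the exponent is even, square the half-power; if odd, multiply by the base once.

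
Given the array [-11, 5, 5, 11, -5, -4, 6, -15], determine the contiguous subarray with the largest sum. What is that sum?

Using Kadane's algorithm on [-11, 5, 5, 11, -5, -4, 6, -15]:

Scanning through the array:
Position 1 (value 5): max_ending_here = 5, max_so_far = 5
Position 2 (value 5): max_ending_here = 10, max_so_far = 10
Position 3 (value 11): max_ending_here = 21, max_so_far = 21
Position 4 (value -5): max_ending_here = 16, max_so_far = 21
Position 5 (value -4): max_ending_here = 12, max_so_far = 21
Position 6 (value 6): max_ending_here = 18, max_so_far = 21
Position 7 (value -15): max_ending_here = 3, max_so_far = 21

Maximum subarray: [5, 5, 11]
Maximum sum: 21

The maximum subarray is [5, 5, 11] with sum 21. This subarray runs from index 1 to index 3.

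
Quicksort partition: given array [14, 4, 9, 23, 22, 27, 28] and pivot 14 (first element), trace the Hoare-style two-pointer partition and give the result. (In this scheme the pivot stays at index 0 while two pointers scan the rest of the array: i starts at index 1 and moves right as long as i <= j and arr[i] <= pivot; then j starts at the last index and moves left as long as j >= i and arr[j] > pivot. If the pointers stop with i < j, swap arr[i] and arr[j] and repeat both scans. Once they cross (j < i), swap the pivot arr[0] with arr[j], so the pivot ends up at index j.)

Hoare-style two-pointer partition with pivot = 14:

Initial array: [14, 4, 9, 23, 22, 27, 28]

Pointers start at i = 1, j = 6.
i ends at 3, j ends at 2: the pointers have crossed (j < i), so scanning stops.

Swap pivot arr[0] with arr[2] to place pivot at position 2: [9, 4, 14, 23, 22, 27, 28]
Pivot position: 2

After partitioning with pivot 14, the array becomes [9, 4, 14, 23, 22, 27, 28]. The pivot is placed at index 2. All elements to the left of the pivot are <= 14, and all elements to the right are > 14.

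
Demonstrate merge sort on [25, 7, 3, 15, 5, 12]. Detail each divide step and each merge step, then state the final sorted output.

Merge sort trace:

Split: [25, 7, 3, 15, 5, 12] -> [25, 7, 3] and [15, 5, 12]
  Split: [25, 7, 3] -> [25] and [7, 3]
    Split: [7, 3] -> [7] and [3]
    Merge: [7] + [3] -> [3, 7]
  Merge: [25] + [3, 7] -> [3, 7, 25]
  Split: [15, 5, 12] -> [15] and [5, 12]
    Split: [5, 12] -> [5] and [12]
    Merge: [5] + [12] -> [5, 12]
  Merge: [15] + [5, 12] -> [5, 12, 15]
Merge: [3, 7, 25] + [5, 12, 15] -> [3, 5, 7, 12, 15, 25]

Final sorted array: [3, 5, 7, 12, 15, 25]

The merge sort proceeds by recursively splitting the array and merging sorted halves.
After all merges, the sorted array is [3, 5, 7, 12, 15, 25].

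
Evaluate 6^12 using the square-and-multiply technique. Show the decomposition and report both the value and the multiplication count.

Computing 6^12 by squaring (build up from 6^1; each line after the first costs one multiplication):

6^1 = 6
6^2 = (6^1)^2 = 6^2 = 36
6^3 = 6 * 6^2 = 6 * 36 = 216
6^6 = (6^3)^2 = 216^2 = 46656
6^12 = (6^6)^2 = 46656^2 = 2176782336

Result: 2176782336
Multiplications needed: 4 (4 lines after 6^1)

6^12 = 2176782336. Using exponentiation by squaring, this requires 4 multiplications. The key idea: if the exponent is even, square the half-power; if odd, multiply by the base once.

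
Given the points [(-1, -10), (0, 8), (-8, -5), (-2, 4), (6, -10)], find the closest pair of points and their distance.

Computing all pairwise distances among 5 points:

d((-1, -10), (0, 8)) = 18.0278
d((-1, -10), (-8, -5)) = 8.6023
d((-1, -10), (-2, 4)) = 14.0357
d((-1, -10), (6, -10)) = 7.0
d((0, 8), (-8, -5)) = 15.2643
d((0, 8), (-2, 4)) = 4.4721 <-- minimum
d((0, 8), (6, -10)) = 18.9737
d((-8, -5), (-2, 4)) = 10.8167
d((-8, -5), (6, -10)) = 14.8661
d((-2, 4), (6, -10)) = 16.1245

Closest pair: (0, 8) and (-2, 4) with distance 4.4721

The closest pair is (0, 8) and (-2, 4) with Euclidean distance 4.4721. For 5 points, brute-force pairwise comparison is shown above. For large n, the divide-and-conquer algorithm (sort by x, recurse on halves, check the dividing strip) achieves O(n log n).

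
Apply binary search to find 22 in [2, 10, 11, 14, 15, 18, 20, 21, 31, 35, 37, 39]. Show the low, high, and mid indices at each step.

Binary search for 22 in [2, 10, 11, 14, 15, 18, 20, 21, 31, 35, 37, 39]:

lo=0, hi=11, mid=5, arr[mid]=18 -> 18 < 22, search right half
lo=6, hi=11, mid=8, arr[mid]=31 -> 31 > 22, search left half
lo=6, hi=7, mid=6, arr[mid]=20 -> 20 < 22, search right half
lo=7, hi=7, mid=7, arr[mid]=21 -> 21 < 22, search right half
lo=8 > hi=7, target 22 not found

Binary search determines that 22 is not in the array after 4 comparisons. The search space was exhausted without finding the target.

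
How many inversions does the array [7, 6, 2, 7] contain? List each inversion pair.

Finding inversions in [7, 6, 2, 7]:

(0, 1): arr[0]=7 > arr[1]=6
(0, 2): arr[0]=7 > arr[2]=2
(1, 2): arr[1]=6 > arr[2]=2

Total inversions: 3

The array has 3 inversion(s): (0,1), (0,2), (1,2). Each pair (i,j) satisfies i < j and arr[i] > arr[j].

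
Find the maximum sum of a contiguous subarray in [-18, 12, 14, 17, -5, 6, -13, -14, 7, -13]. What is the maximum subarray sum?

Using Kadane's algorithm on [-18, 12, 14, 17, -5, 6, -13, -14, 7, -13]:

Scanning through the array:
Position 1 (value 12): max_ending_here = 12, max_so_far = 12
Position 2 (value 14): max_ending_here = 26, max_so_far = 26
Position 3 (value 17): max_ending_here = 43, max_so_far = 43
Position 4 (value -5): max_ending_here = 38, max_so_far = 43
Position 5 (value 6): max_ending_here = 44, max_so_far = 44
Position 6 (value -13): max_ending_here = 31, max_so_far = 44
Position 7 (value -14): max_ending_here = 17, max_so_far = 44
Position 8 (value 7): max_ending_here = 24, max_so_far = 44
Position 9 (value -13): max_ending_here = 11, max_so_far = 44

Maximum subarray: [12, 14, 17, -5, 6]
Maximum sum: 44

The maximum subarray is [12, 14, 17, -5, 6] with sum 44. This subarray runs from index 1 to index 5.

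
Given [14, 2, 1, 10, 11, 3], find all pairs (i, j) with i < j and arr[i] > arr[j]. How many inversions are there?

Finding inversions in [14, 2, 1, 10, 11, 3]:

(0, 1): arr[0]=14 > arr[1]=2
(0, 2): arr[0]=14 > arr[2]=1
(0, 3): arr[0]=14 > arr[3]=10
(0, 4): arr[0]=14 > arr[4]=11
(0, 5): arr[0]=14 > arr[5]=3
(1, 2): arr[1]=2 > arr[2]=1
(3, 5): arr[3]=10 > arr[5]=3
(4, 5): arr[4]=11 > arr[5]=3

Total inversions: 8

The array has 8 inversion(s): (0,1), (0,2), (0,3), (0,4), (0,5), (1,2), (3,5), (4,5). Each pair (i,j) satisfies i < j and arr[i] > arr[j].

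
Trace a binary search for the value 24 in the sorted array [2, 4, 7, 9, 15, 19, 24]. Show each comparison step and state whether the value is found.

Binary search for 24 in [2, 4, 7, 9, 15, 19, 24]:

lo=0, hi=6, mid=3, arr[mid]=9 -> 9 < 24, search right half
lo=4, hi=6, mid=5, arr[mid]=19 -> 19 < 24, search right half
lo=6, hi=6, mid=6, arr[mid]=24 -> Found target at index 6!

Binary search finds 24 at index 6 after 3 comparisons. The search repeatedly halves the search space by comparing with the middle element.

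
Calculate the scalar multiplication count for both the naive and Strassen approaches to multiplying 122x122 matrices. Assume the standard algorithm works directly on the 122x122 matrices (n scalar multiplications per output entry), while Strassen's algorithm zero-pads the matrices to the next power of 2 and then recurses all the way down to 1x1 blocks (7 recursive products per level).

Matrix multiplication for 122x122 matrices:

Strassen's algorithm requires power-of-2 dimensions. Pad 122x122 to 128x128 (next power of 2).

Standard algorithm: 122^3 = 1815848 multiplications
Strassen's algorithm: 7^(log2(128)) = 7^7 = 823543 multiplications
Savings: 1815848 - 823543 = 992305 multiplications

Standard: 1815848 multiplications (122^3). Strassen: 823543 multiplications (7^7, after padding to 128x128). Strassen reduces 8 recursive multiplications to 7 at each level.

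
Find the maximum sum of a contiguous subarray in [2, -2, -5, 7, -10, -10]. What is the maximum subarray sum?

Using Kadane's algorithm on [2, -2, -5, 7, -10, -10]:

Scanning through the array:
Position 1 (value -2): max_ending_here = 0, max_so_far = 2
Position 2 (value -5): max_ending_here = -5, max_so_far = 2
Position 3 (value 7): max_ending_here = 7, max_so_far = 7
Position 4 (value -10): max_ending_here = -3, max_so_far = 7
Position 5 (value -10): max_ending_here = -10, max_so_far = 7

Maximum subarray: [7]
Maximum sum: 7

The maximum subarray is [7] with sum 7. This subarray runs from index 3 to index 3.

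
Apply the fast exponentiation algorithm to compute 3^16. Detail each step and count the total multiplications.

Computing 3^16 by squaring (build up from 3^1; each line after the first costs one multiplication):

3^1 = 3
3^2 = (3^1)^2 = 3^2 = 9
3^4 = (3^2)^2 = 9^2 = 81
3^8 = (3^4)^2 = 81^2 = 6561
3^16 = (3^8)^2 = 6561^2 = 43046721

Result: 43046721
Multiplications needed: 4 (4 lines after 3^1)

3^16 = 43046721. Using exponentiation by squaring, this requires 4 multiplications. The key idea: if the exponent is even, square the half-power; if odd, multiply by the base once.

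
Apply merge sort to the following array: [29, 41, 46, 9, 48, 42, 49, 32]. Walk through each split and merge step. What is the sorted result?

Merge sort trace:

Split: [29, 41, 46, 9, 48, 42, 49, 32] -> [29, 41, 46, 9] and [48, 42, 49, 32]
  Split: [29, 41, 46, 9] -> [29, 41] and [46, 9]
    Split: [29, 41] -> [29] and [41]
    Merge: [29] + [41] -> [29, 41]
    Split: [46, 9] -> [46] and [9]
    Merge: [46] + [9] -> [9, 46]
  Merge: [29, 41] + [9, 46] -> [9, 29, 41, 46]
  Split: [48, 42, 49, 32] -> [48, 42] and [49, 32]
    Split: [48, 42] -> [48] and [42]
    Merge: [48] + [42] -> [42, 48]
    Split: [49, 32] -> [49] and [32]
    Merge: [49] + [32] -> [32, 49]
  Merge: [42, 48] + [32, 49] -> [32, 42, 48, 49]
Merge: [9, 29, 41, 46] + [32, 42, 48, 49] -> [9, 29, 32, 41, 42, 46, 48, 49]

Final sorted array: [9, 29, 32, 41, 42, 46, 48, 49]

The merge sort proceeds by recursively splitting the array and merging sorted halves.
After all merges, the sorted array is [9, 29, 32, 41, 42, 46, 48, 49].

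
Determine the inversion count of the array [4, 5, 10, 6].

Finding inversions in [4, 5, 10, 6]:

(2, 3): arr[2]=10 > arr[3]=6

Total inversions: 1

The array has 1 inversion(s): (2,3). Each pair (i,j) satisfies i < j and arr[i] > arr[j].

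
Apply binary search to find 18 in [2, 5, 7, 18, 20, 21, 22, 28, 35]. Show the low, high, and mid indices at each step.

Binary search for 18 in [2, 5, 7, 18, 20, 21, 22, 28, 35]:

lo=0, hi=8, mid=4, arr[mid]=20 -> 20 > 18, search left half
lo=0, hi=3, mid=1, arr[mid]=5 -> 5 < 18, search right half
lo=2, hi=3, mid=2, arr[mid]=7 -> 7 < 18, search right half
lo=3, hi=3, mid=3, arr[mid]=18 -> Found target at index 3!

Binary search finds 18 at index 3 after 4 comparisons. The search repeatedly halves the search space by comparing with the middle element.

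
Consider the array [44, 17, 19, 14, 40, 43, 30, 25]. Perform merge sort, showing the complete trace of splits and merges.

Merge sort trace:

Split: [44, 17, 19, 14, 40, 43, 30, 25] -> [44, 17, 19, 14] and [40, 43, 30, 25]
  Split: [44, 17, 19, 14] -> [44, 17] and [19, 14]
    Split: [44, 17] -> [44] and [17]
    Merge: [44] + [17] -> [17, 44]
    Split: [19, 14] -> [19] and [14]
    Merge: [19] + [14] -> [14, 19]
  Merge: [17, 44] + [14, 19] -> [14, 17, 19, 44]
  Split: [40, 43, 30, 25] -> [40, 43] and [30, 25]
    Split: [40, 43] -> [40] and [43]
    Merge: [40] + [43] -> [40, 43]
    Split: [30, 25] -> [30] and [25]
    Merge: [30] + [25] -> [25, 30]
  Merge: [40, 43] + [25, 30] -> [25, 30, 40, 43]
Merge: [14, 17, 19, 44] + [25, 30, 40, 43] -> [14, 17, 19, 25, 30, 40, 43, 44]

Final sorted array: [14, 17, 19, 25, 30, 40, 43, 44]

The merge sort proceeds by recursively splitting the array and merging sorted halves.
After all merges, the sorted array is [14, 17, 19, 25, 30, 40, 43, 44].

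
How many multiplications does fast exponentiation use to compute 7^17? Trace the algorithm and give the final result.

Computing 7^17 by squaring (build up from 7^1; each line after the first costs one multiplication):

7^1 = 7
7^2 = (7^1)^2 = 7^2 = 49
7^4 = (7^2)^2 = 49^2 = 2401
7^8 = (7^4)^2 = 2401^2 = 5764801
7^16 = (7^8)^2 = 5764801^2 = 33232930569601
7^17 = 7 * 7^16 = 7 * 33232930569601 = 232630513987207

Result: 232630513987207
Multiplications needed: 5 (5 lines after 7^1)

7^17 = 232630513987207. Using exponentiation by squaring, this requires 5 multiplications. The key idea: if the exponent is even, square the half-power; if odd, multiply by the base once.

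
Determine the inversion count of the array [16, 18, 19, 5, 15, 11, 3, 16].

Finding inversions in [16, 18, 19, 5, 15, 11, 3, 16]:

(0, 3): arr[0]=16 > arr[3]=5
(0, 4): arr[0]=16 > arr[4]=15
(0, 5): arr[0]=16 > arr[5]=11
(0, 6): arr[0]=16 > arr[6]=3
(1, 3): arr[1]=18 > arr[3]=5
(1, 4): arr[1]=18 > arr[4]=15
(1, 5): arr[1]=18 > arr[5]=11
(1, 6): arr[1]=18 > arr[6]=3
(1, 7): arr[1]=18 > arr[7]=16
(2, 3): arr[2]=19 > arr[3]=5
(2, 4): arr[2]=19 > arr[4]=15
(2, 5): arr[2]=19 > arr[5]=11
(2, 6): arr[2]=19 > arr[6]=3
(2, 7): arr[2]=19 > arr[7]=16
(3, 6): arr[3]=5 > arr[6]=3
(4, 5): arr[4]=15 > arr[5]=11
(4, 6): arr[4]=15 > arr[6]=3
(5, 6): arr[5]=11 > arr[6]=3

Total inversions: 18

The array has 18 inversion(s): (0,3), (0,4), (0,5), (0,6), (1,3), (1,4), (1,5), (1,6), (1,7), (2,3), (2,4), (2,5), (2,6), (2,7), (3,6), (4,5), (4,6), (5,6). Each pair (i,j) satisfies i < j and arr[i] > arr[j].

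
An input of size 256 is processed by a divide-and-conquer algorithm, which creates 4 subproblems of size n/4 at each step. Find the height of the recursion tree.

For divide and conquer with division factor 4:

Problem sizes at each level:
Level 0: 256
Level 1: 64
Level 2: 16
Level 3: 4
Level 4: 1

The root is level 0 and the size-1 base case is level 4 (the tree spans levels 0 through 4, i.e. 5 levels counting the root), so the depth is the number of divisions: log_4(256) = 4

The recursion tree depth is log_4(256) = 4. At each level, the problem size is divided by 4, so it takes 4 divisions to reduce to a base case of size 1. The algorithm makes 4 recursive calls at each level.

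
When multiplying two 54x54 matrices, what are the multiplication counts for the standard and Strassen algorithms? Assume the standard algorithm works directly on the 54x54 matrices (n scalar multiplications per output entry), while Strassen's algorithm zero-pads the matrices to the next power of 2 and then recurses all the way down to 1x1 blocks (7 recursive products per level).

Matrix multiplication for 54x54 matrices:

Strassen's algorithm requires power-of-2 dimensions. Pad 54x54 to 64x64 (next power of 2).

Standard algorithm: 54^3 = 157464 multiplications
Strassen's algorithm: 7^(log2(64)) = 7^6 = 117649 multiplications
Savings: 157464 - 117649 = 39815 multiplications

Standard: 157464 multiplications (54^3). Strassen: 117649 multiplications (7^6, after padding to 64x64). Strassen reduces 8 recursive multiplications to 7 at each level.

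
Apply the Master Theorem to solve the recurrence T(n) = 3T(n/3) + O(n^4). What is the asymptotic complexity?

Master Theorem for T(n) = 3T(n/3) + O(n^4):

a = 3, b = 3, c = 4
log_b(a) = log_3(3) = 1.0000

Case 3: c = 4 > log_3(3) = 1.0000
T(n) = O(n^4) = O(n^4)

For T(n) = 3T(n/3) + O(n^4): log_3(3) = 1.0000. This is Case 3 of the Master Theorem (c > log_b(a), work dominated by root), giving O(n^4).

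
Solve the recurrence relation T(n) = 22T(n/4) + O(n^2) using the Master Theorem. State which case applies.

Master Theorem for T(n) = 22T(n/4) + O(n^2):

a = 22, b = 4, c = 2
log_b(a) = log_4(22) = 2.2297

Case 1: c = 2 < log_4(22) = 2.2297
T(n) = O(n^(log_4 22))

For T(n) = 22T(n/4) + O(n^2): log_4(22) = 2.2297. This is Case 1 of the Master Theorem (c < log_b(a), work dominated by leaves), giving O(n^(log_4 22)).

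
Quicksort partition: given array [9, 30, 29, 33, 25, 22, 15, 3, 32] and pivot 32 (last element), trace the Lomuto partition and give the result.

Lomuto partition with pivot = 32:

Initial array: [9, 30, 29, 33, 25, 22, 15, 3, 32]

arr[0]=9 <= 32: swap with position 0, array becomes [9, 30, 29, 33, 25, 22, 15, 3, 32]
arr[1]=30 <= 32: swap with position 1, array becomes [9, 30, 29, 33, 25, 22, 15, 3, 32]
arr[2]=29 <= 32: swap with position 2, array becomes [9, 30, 29, 33, 25, 22, 15, 3, 32]
arr[3]=33 > 32: no swap
arr[4]=25 <= 32: swap with position 3, array becomes [9, 30, 29, 25, 33, 22, 15, 3, 32]
arr[5]=22 <= 32: swap with position 4, array becomes [9, 30, 29, 25, 22, 33, 15, 3, 32]
arr[6]=15 <= 32: swap with position 5, array becomes [9, 30, 29, 25, 22, 15, 33, 3, 32]
arr[7]=3 <= 32: swap with position 6, array becomes [9, 30, 29, 25, 22, 15, 3, 33, 32]

Place pivot at position 7: [9, 30, 29, 25, 22, 15, 3, 32, 33]
Pivot position: 7

After partitioning with pivot 32, the array becomes [9, 30, 29, 25, 22, 15, 3, 32, 33]. The pivot is placed at index 7. All elements to the left of the pivot are <= 32, and all elements to the right are > 32.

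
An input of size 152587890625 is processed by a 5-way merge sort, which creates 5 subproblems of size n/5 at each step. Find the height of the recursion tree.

For divide and conquer with division factor 5:

Problem sizes at each level:
Level 0: 152587890625
Level 1: 30517578125
Level 2: 6103515625
Level 3: 1220703125
Level 4: 244140625
Level 5: 48828125
Level 6: 9765625
Level 7: 1953125
Level 8: 390625
Level 9: 78125
Level 10: 15625
Level 11: 3125
Level 12: 625
Level 13: 125
Level 14: 25
Level 15: 5
Level 16: 1

The root is level 0 and the size-1 base case is level 16 (the tree spans levels 0 through 16, i.e. 17 levels counting the root), so the depth is the number of divisions: log_5(152587890625) = 16

The recursion tree depth is log_5(152587890625) = 16. At each level, the problem size is divided by 5, so it takes 16 divisions to reduce to a base case of size 1. The algorithm makes 5 recursive calls at each level.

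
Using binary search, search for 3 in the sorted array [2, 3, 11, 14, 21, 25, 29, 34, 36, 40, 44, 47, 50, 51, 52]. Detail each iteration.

Binary search for 3 in [2, 3, 11, 14, 21, 25, 29, 34, 36, 40, 44, 47, 50, 51, 52]:

lo=0, hi=14, mid=7, arr[mid]=34 -> 34 > 3, search left half
lo=0, hi=6, mid=3, arr[mid]=14 -> 14 > 3, search left half
lo=0, hi=2, mid=1, arr[mid]=3 -> Found target at index 1!

Binary search finds 3 at index 1 after 3 comparisons. The search repeatedly halves the search space by comparing with the middle element.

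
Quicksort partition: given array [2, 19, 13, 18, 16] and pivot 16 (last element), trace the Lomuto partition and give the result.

Lomuto partition with pivot = 16:

Initial array: [2, 19, 13, 18, 16]

arr[0]=2 <= 16: swap with position 0, array becomes [2, 19, 13, 18, 16]
arr[1]=19 > 16: no swap
arr[2]=13 <= 16: swap with position 1, array becomes [2, 13, 19, 18, 16]
arr[3]=18 > 16: no swap

Place pivot at position 2: [2, 13, 16, 18, 19]
Pivot position: 2

After partitioning with pivot 16, the array becomes [2, 13, 16, 18, 19]. The pivot is placed at index 2. All elements to the left of the pivot are <= 16, and all elements to the right are > 16.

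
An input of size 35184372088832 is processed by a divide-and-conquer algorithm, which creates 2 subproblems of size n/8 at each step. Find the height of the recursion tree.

For divide and conquer with division factor 8:

Problem sizes at each level:
Level 0: 35184372088832
Level 1: 4398046511104
Level 2: 549755813888
Level 3: 68719476736
Level 4: 8589934592
Level 5: 1073741824
Level 6: 134217728
Level 7: 16777216
Level 8: 2097152
Level 9: 262144
Level 10: 32768
Level 11: 4096
Level 12: 512
Level 13: 64
Level 14: 8
Level 15: 1

The root is level 0 and the size-1 base case is level 15 (the tree spans levels 0 through 15, i.e. 16 levels counting the root), so the depth is the number of divisions: log_8(35184372088832) = 15

The recursion tree depth is log_8(35184372088832) = 15. At each level, the problem size is divided by 8, so it takes 15 divisions to reduce to a base case of size 1. The algorithm makes 2 recursive calls at each level.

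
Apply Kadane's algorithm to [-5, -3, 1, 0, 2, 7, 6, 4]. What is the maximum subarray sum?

Using Kadane's algorithm on [-5, -3, 1, 0, 2, 7, 6, 4]:

Scanning through the array:
Position 1 (value -3): max_ending_here = -3, max_so_far = -3
Position 2 (value 1): max_ending_here = 1, max_so_far = 1
Position 3 (value 0): max_ending_here = 1, max_so_far = 1
Position 4 (value 2): max_ending_here = 3, max_so_far = 3
Position 5 (value 7): max_ending_here = 10, max_so_far = 10
Position 6 (value 6): max_ending_here = 16, max_so_far = 16
Position 7 (value 4): max_ending_here = 20, max_so_far = 20

Maximum subarray: [1, 0, 2, 7, 6, 4]
Maximum sum: 20

The maximum subarray is [1, 0, 2, 7, 6, 4] with sum 20. This subarray runs from index 2 to index 7.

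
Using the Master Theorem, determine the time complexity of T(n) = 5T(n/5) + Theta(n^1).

Master Theorem for T(n) = 5T(n/5) + O(n^1):

a = 5, b = 5, c = 1
log_b(a) = log_5(5) = 1.0000

Case 2: c = 1 = log_5(5) = 1.0000
T(n) = O(n^1 log n) = O(n log n)

For T(n) = 5T(n/5) + O(n^1): log_5(5) = 1.0000. This is Case 2 of the Master Theorem (c = log_b(a), equal work at all levels), giving O(n log n).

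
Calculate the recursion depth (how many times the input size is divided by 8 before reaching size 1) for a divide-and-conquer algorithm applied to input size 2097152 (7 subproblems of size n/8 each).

For divide and conquer with division factor 8:

Problem sizes at each level:
Level 0: 2097152
Level 1: 262144
Level 2: 32768
Level 3: 4096
Level 4: 512
Level 5: 64
Level 6: 8
Level 7: 1

The root is level 0 and the size-1 base case is level 7 (the tree spans levels 0 through 7, i.e. 8 levels counting the root), so the depth is the number of divisions: log_8(2097152) = 7

The recursion tree depth is log_8(2097152) = 7. At each level, the problem size is divided by 8, so it takes 7 divisions to reduce to a base case of size 1. The algorithm makes 7 recursive calls at each level.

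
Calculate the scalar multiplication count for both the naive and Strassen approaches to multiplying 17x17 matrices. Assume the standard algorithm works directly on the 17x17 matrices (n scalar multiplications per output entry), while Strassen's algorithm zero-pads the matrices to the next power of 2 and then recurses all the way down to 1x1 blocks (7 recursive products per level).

Matrix multiplication for 17x17 matrices:

Strassen's algorithm requires power-of-2 dimensions. Pad 17x17 to 32x32 (next power of 2).

Standard algorithm: 17^3 = 4913 multiplications
Strassen's algorithm: 7^(log2(32)) = 7^5 = 16807 multiplications
Difference: 4913 - 16807 = -11894 (Strassen uses MORE here due to padding overhead — for small or just-over-power-of-2 n, padding can outweigh the per-level savings)

Standard: 4913 multiplications (17^3). Strassen: 16807 multiplications (7^5, after padding to 32x32). Strassen reduces 8 recursive multiplications to 7 at each level.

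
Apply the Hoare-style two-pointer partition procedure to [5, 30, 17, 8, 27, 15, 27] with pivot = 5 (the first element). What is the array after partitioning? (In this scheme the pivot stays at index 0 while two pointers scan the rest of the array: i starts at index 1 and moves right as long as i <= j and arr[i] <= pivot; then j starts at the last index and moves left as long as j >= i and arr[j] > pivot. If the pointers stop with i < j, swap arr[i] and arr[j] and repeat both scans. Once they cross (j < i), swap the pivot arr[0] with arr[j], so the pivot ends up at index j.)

Hoare-style two-pointer partition with pivot = 5:

Initial array: [5, 30, 17, 8, 27, 15, 27]

Pointers start at i = 1, j = 6.
i ends at 1, j ends at 0: the pointers have crossed (j < i), so scanning stops.

j = 0, so swapping arr[0] with arr[j] leaves the pivot at position 0: [5, 30, 17, 8, 27, 15, 27]
Pivot position: 0

After partitioning with pivot 5, the array becomes [5, 30, 17, 8, 27, 15, 27]. The pivot is placed at index 0. All elements to the left of the pivot are <= 5, and all elements to the right are > 5.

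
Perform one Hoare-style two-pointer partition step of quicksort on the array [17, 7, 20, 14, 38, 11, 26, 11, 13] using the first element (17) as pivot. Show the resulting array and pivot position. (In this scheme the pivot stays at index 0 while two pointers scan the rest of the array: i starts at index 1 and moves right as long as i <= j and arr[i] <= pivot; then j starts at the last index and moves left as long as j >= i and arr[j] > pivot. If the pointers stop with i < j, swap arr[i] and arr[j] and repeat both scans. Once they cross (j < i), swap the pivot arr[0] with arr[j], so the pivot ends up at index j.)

Hoare-style two-pointer partition with pivot = 17:

Initial array: [17, 7, 20, 14, 38, 11, 26, 11, 13]

Pointers start at i = 1, j = 8.
i stops at index 2 (arr[2]=20 > 17), j stops at index 8 (arr[8]=13 <= 17): swap arr[2] and arr[8], array becomes [17, 7, 13, 14, 38, 11, 26, 11, 20]
i stops at index 4 (arr[4]=38 > 17), j stops at index 7 (arr[7]=11 <= 17): swap arr[4] and arr[7], array becomes [17, 7, 13, 14, 11, 11, 26, 38, 20]
i ends at 6, j ends at 5: the pointers have crossed (j < i), so scanning stops.

Swap pivot arr[0] with arr[5] to place pivot at position 5: [11, 7, 13, 14, 11, 17, 26, 38, 20]
Pivot position: 5

After partitioning with pivot 17, the array becomes [11, 7, 13, 14, 11, 17, 26, 38, 20]. The pivot is placed at index 5. All elements to the left of the pivot are <= 17, and all elements to the right are > 17.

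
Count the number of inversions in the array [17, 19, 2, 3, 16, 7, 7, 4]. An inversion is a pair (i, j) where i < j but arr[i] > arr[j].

Finding inversions in [17, 19, 2, 3, 16, 7, 7, 4]:

(0, 2): arr[0]=17 > arr[2]=2
(0, 3): arr[0]=17 > arr[3]=3
(0, 4): arr[0]=17 > arr[4]=16
(0, 5): arr[0]=17 > arr[5]=7
(0, 6): arr[0]=17 > arr[6]=7
(0, 7): arr[0]=17 > arr[7]=4
(1, 2): arr[1]=19 > arr[2]=2
(1, 3): arr[1]=19 > arr[3]=3
(1, 4): arr[1]=19 > arr[4]=16
(1, 5): arr[1]=19 > arr[5]=7
(1, 6): arr[1]=19 > arr[6]=7
(1, 7): arr[1]=19 > arr[7]=4
(4, 5): arr[4]=16 > arr[5]=7
(4, 6): arr[4]=16 > arr[6]=7
(4, 7): arr[4]=16 > arr[7]=4
(5, 7): arr[5]=7 > arr[7]=4
(6, 7): arr[6]=7 > arr[7]=4

Total inversions: 17

The array has 17 inversion(s): (0,2), (0,3), (0,4), (0,5), (0,6), (0,7), (1,2), (1,3), (1,4), (1,5), (1,6), (1,7), (4,5), (4,6), (4,7), (5,7), (6,7). Each pair (i,j) satisfies i < j and arr[i] > arr[j].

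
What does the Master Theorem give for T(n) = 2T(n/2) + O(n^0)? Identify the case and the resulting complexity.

Master Theorem for T(n) = 2T(n/2) + O(n^0):

a = 2, b = 2, c = 0
log_b(a) = log_2(2) = 1.0000

Case 1: c = 0 < log_2(2) = 1.0000
T(n) = O(n^(log_2 2)) = O(n)

For T(n) = 2T(n/2) + O(n^0): log_2(2) = 1.0000. This is Case 1 of the Master Theorem (c < log_b(a), work dominated by leaves), giving O(n).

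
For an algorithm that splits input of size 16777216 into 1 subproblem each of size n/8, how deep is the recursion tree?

For divide and conquer with division factor 8:

Problem sizes at each level:
Level 0: 16777216
Level 1: 2097152
Level 2: 262144
Level 3: 32768
Level 4: 4096
Level 5: 512
Level 6: 64
Level 7: 8
Level 8: 1

The root is level 0 and the size-1 base case is level 8 (the tree spans levels 0 through 8, i.e. 9 levels counting the root), so the depth is the number of divisions: log_8(16777216) = 8

The recursion tree depth is log_8(16777216) = 8. At each level, the problem size is divided by 8, so it takes 8 divisions to reduce to a base case of size 1. The algorithm makes 1 recursive call at each level.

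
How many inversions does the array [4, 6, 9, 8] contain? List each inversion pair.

Finding inversions in [4, 6, 9, 8]:

(2, 3): arr[2]=9 > arr[3]=8

Total inversions: 1

The array has 1 inversion(s): (2,3). Each pair (i,j) satisfies i < j and arr[i] > arr[j].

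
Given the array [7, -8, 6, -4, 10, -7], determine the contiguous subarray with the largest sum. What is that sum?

Using Kadane's algorithm on [7, -8, 6, -4, 10, -7]:

Scanning through the array:
Position 1 (value -8): max_ending_here = -1, max_so_far = 7
Position 2 (value 6): max_ending_here = 6, max_so_far = 7
Position 3 (value -4): max_ending_here = 2, max_so_far = 7
Position 4 (value 10): max_ending_here = 12, max_so_far = 12
Position 5 (value -7): max_ending_here = 5, max_so_far = 12

Maximum subarray: [6, -4, 10]
Maximum sum: 12

The maximum subarray is [6, -4, 10] with sum 12. This subarray runs from index 2 to index 4.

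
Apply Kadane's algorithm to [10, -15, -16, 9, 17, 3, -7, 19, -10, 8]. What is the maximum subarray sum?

Using Kadane's algorithm on [10, -15, -16, 9, 17, 3, -7, 19, -10, 8]:

Scanning through the array:
Position 1 (value -15): max_ending_here = -5, max_so_far = 10
Position 2 (value -16): max_ending_here = -16, max_so_far = 10
Position 3 (value 9): max_ending_here = 9, max_so_far = 10
Position 4 (value 17): max_ending_here = 26, max_so_far = 26
Position 5 (value 3): max_ending_here = 29, max_so_far = 29
Position 6 (value -7): max_ending_here = 22, max_so_far = 29
Position 7 (value 19): max_ending_here = 41, max_so_far = 41
Position 8 (value -10): max_ending_here = 31, max_so_far = 41
Position 9 (value 8): max_ending_here = 39, max_so_far = 41

Maximum subarray: [9, 17, 3, -7, 19]
Maximum sum: 41

The maximum subarray is [9, 17, 3, -7, 19] with sum 41. This subarray runs from index 3 to index 7.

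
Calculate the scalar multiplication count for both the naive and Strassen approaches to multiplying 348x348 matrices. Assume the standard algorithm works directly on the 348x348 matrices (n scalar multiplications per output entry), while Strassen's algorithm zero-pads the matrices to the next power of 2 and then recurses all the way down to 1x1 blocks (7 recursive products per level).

Matrix multiplication for 348x348 matrices:

Strassen's algorithm requires power-of-2 dimensions. Pad 348x348 to 512x512 (next power of 2).

Standard algorithm: 348^3 = 42144192 multiplications
Strassen's algorithm: 7^(log2(512)) = 7^9 = 40353607 multiplications
Savings: 42144192 - 40353607 = 1790585 multiplications

Standard: 42144192 multiplications (348^3). Strassen: 40353607 multiplications (7^9, after padding to 512x512). Strassen reduces 8 recursive multiplications to 7 at each level.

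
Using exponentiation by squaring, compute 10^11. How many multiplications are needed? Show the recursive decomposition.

Computing 10^11 by squaring (build up from 10^1; each line after the first costs one multiplication):

10^1 = 10
10^2 = (10^1)^2 = 10^2 = 100
10^4 = (10^2)^2 = 100^2 = 10000
10^5 = 10 * 10^4 = 10 * 10000 = 100000
10^10 = (10^5)^2 = 100000^2 = 10000000000
10^11 = 10 * 10^10 = 10 * 10000000000 = 100000000000

Result: 100000000000
Multiplications needed: 5 (5 lines after 10^1)

10^11 = 100000000000. Using exponentiation by squaring, this requires 5 multiplications. The key idea: if the exponent is even, square the half-power; if odd, multiply by the base once.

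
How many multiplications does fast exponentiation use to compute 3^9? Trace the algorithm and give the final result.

Computing 3^9 by squaring (build up from 3^1; each line after the first costs one multiplication):

3^1 = 3
3^2 = (3^1)^2 = 3^2 = 9
3^4 = (3^2)^2 = 9^2 = 81
3^8 = (3^4)^2 = 81^2 = 6561
3^9 = 3 * 3^8 = 3 * 6561 = 19683

Result: 19683
Multiplications needed: 4 (4 lines after 3^1)

3^9 = 19683. Using exponentiation by squaring, this requires 4 multiplications. The key idea: if the exponent is even, square the half-power; if odd, multiply by the base once.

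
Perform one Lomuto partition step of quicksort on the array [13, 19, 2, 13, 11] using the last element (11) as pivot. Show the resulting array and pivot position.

Lomuto partition with pivot = 11:

Initial array: [13, 19, 2, 13, 11]

arr[0]=13 > 11: no swap
arr[1]=19 > 11: no swap
arr[2]=2 <= 11: swap with position 0, array becomes [2, 19, 13, 13, 11]
arr[3]=13 > 11: no swap

Place pivot at position 1: [2, 11, 13, 13, 19]
Pivot position: 1

After partitioning with pivot 11, the array becomes [2, 11, 13, 13, 19]. The pivot is placed at index 1. All elements to the left of the pivot are <= 11, and all elements to the right are > 11.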